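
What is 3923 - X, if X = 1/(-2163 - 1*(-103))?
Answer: 8081381/2060 ≈ 3923.0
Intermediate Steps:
X = -1/2060 (X = 1/(-2163 + 103) = 1/(-2060) = -1/2060 ≈ -0.00048544)
3923 - X = 3923 - 1*(-1/2060) = 3923 + 1/2060 = 8081381/2060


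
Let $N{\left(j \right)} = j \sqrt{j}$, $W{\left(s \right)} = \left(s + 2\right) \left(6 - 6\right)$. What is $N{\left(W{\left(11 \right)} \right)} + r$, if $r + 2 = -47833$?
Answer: $-47835$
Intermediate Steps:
$r = -47835$ ($r = -2 - 47833 = -47835$)
$W{\left(s \right)} = 0$ ($W{\left(s \right)} = \left(2 + s\right) 0 = 0$)
$N{\left(j \right)} = j^{\frac{3}{2}}$
$N{\left(W{\left(11 \right)} \right)} + r = 0^{\frac{3}{2}} - 47835 = 0 - 47835 = -47835$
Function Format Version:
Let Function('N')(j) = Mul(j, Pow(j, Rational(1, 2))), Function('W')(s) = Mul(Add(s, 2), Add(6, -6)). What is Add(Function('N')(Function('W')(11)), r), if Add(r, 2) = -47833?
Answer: -47835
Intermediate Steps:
r = -47835 (r = Add(-2, -47833) = -47835)
Function('W')(s) = 0 (Function('W')(s) = Mul(Add(2, s), 0) = 0)
Function('N')(j) = Pow(j, Rational(3, 2))
Add(Function('N')(Function('W')(11)), r) = Add(Pow(0, Rational(3, 2)), -47835) = Add(0, -47835) = -47835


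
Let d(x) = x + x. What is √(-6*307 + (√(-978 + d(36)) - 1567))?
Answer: √(-3409 + I*√906) ≈ 0.2578 + 58.387*I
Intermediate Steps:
d(x) = 2*x
√(-6*307 + (√(-978 + d(36)) - 1567)) = √(-6*307 + (√(-978 + 2*36) - 1567)) = √(-1842 + (√(-978 + 72) - 1567)) = √(-1842 + (√(-906) - 1567)) = √(-1842 + (I*√906 - 1567)) = √(-1842 + (-1567 + I*√906)) = √(-3409 + I*√906)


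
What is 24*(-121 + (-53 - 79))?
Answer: -6072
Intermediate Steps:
24*(-121 + (-53 - 79)) = 24*(-121 - 132) = 24*(-253) = -6072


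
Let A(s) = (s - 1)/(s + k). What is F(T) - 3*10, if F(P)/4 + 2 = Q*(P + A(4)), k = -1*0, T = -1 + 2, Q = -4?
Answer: -66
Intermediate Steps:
T = 1
k = 0
A(s) = (-1 + s)/s (A(s) = (s - 1)/(s + 0) = (-1 + s)/s)
F(P) = -20 - 16*P (F(P) = -8 + 4*(-4*(P + (-1 + 4)/4)) = -8 + 4*(-4*(P + (1/4)*3)) = -8 + 4*(-4*(P + 3/4)) = -8 + 4*(-4*(3/4 + P)) = -8 + 4*(-3 - 4*P) = -8 + (-12 - 16*P) = -20 - 16*P)
F(T) - 3*10 = (-20 - 16*1) - 3*10 = (-20 - 16) - 30 = -36 - 30 = -66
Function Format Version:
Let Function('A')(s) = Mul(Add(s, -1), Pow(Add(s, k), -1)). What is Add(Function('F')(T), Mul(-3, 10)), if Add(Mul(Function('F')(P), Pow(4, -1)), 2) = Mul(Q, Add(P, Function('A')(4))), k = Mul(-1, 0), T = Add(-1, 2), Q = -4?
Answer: -66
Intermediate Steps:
T = 1
k = 0
Function('A')(s) = Mul(Pow(s, -1), Add(-1, s)) (Function('A')(s) = Mul(Add(s, -1), Pow(Add(s, 0), -1)) = Mul(Add(-1, s), Pow(s, -1)) = Mul(Pow(s, -1), Add(-1, s)))
Function('F')(P) = Add(-20, Mul(-16, P)) (Function('F')(P) = Add(-8, Mul(4, Mul(-4, Add(P, Mul(Pow(4, -1), Add(-1, 4)))))) = Add(-8, Mul(4, Mul(-4, Add(P, Mul(Rational(1, 4), 3))))) = Add(-8, Mul(4, Mul(-4, Add(P, Rational(3, 4))))) = Add(-8, Mul(4, Mul(-4, Add(Rational(3, 4), P)))) = Add(-8, Mul(4, Add(-3, Mul(-4, P)))) = Add(-8, Add(-12, Mul(-16, P))) = Add(-20, Mul(-16, P)))
Add(Function('F')(T), Mul(-3, 10)) = Add(Add(-20, Mul(-16, 1)), Mul(-3, 10)) = Add(Add(-20, -16), -30) = Add(-36, -30) = -66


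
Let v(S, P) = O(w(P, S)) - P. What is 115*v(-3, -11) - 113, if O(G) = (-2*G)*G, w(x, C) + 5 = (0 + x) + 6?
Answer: -21848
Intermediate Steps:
w(x, C) = 1 + x (w(x, C) = -5 + ((0 + x) + 6) = -5 + (x + 6) = -5 + (6 + x) = 1 + x)
O(G) = -2*G**2
v(S, P) = -P - 2*(1 + P)**2 (v(S, P) = -2*(1 + P)**2 - P = -P - 2*(1 + P)**2)
115*v(-3, -11) - 113 = 115*(-1*(-11) - 2*(1 - 11)**2) - 113 = 115*(11 - 2*(-10)**2) - 113 = 115*(11 - 2*100) - 113 = 115*(11 - 200) - 113 = 115*(-189) - 113 = -21735 - 113 = -21848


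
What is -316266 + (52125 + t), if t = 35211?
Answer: -228930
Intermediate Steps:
-316266 + (52125 + t) = -316266 + (52125 + 35211) = -316266 + 87336 = -228930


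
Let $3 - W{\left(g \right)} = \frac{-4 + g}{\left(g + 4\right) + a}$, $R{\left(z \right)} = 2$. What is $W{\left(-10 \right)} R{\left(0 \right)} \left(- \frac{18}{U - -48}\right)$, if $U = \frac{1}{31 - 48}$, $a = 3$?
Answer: $\frac{204}{163} \approx 1.2515$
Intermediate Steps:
$W{\left(g \right)} = 3 - \frac{-4 + g}{7 + g}$ ($W{\left(g \right)} = 3 - \frac{-4 + g}{\left(g + 4\right) + 3} = 3 - \frac{-4 + g}{\left(4 + g\right) + 3} = 3 - \frac{-4 + g}{7 + g}$)
$U = - \frac{1}{17}$ ($U = \frac{1}{-17} = - \frac{1}{17} \approx -0.058824$)
$W{\left(-10 \right)} R{\left(0 \right)} \left(- \frac{18}{U - -48}\right) = \frac{25 + 2 \left(-10\right)}{7 - 10} \cdot 2 \left(- \frac{18}{- \frac{1}{17} - -48}\right) = \frac{25 - 20}{-3} \cdot 2 \left(- \frac{18}{- \frac{1}{17} + 48}\right) = \left(- \frac{1}{3}\right) 5 \cdot 2 \left(- \frac{18}{\frac{815}{17}}\right) = \left(- \frac{5}{3}\right) 2 \left(\left(-18\right) \frac{17}{815}\right) = \left(- \frac{10}{3}\right) \left(- \frac{306}{815}\right) = \frac{204}{163}$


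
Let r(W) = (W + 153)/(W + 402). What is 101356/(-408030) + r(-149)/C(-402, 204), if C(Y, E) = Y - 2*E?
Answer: -69241724/278725293 ≈ -0.24842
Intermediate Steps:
r(W) = (153 + W)/(402 + W)
101356/(-408030) + r(-149)/C(-402, 204) = 101356/(-408030) + ((153 - 149)/(402 - 149))/(-402 - 2*204) = 101356*(-1/408030) + (4/253)/(-402 - 408) = -50678/204015 + ((1/253)*4)/(-810) = -50678/204015 + (4/253)*(-1/810) = -50678/204015 - 2/102465 = -69241724/278725293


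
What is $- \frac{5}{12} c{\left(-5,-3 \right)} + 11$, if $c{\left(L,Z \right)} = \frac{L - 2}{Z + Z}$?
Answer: $\frac{757}{72} \approx 10.514$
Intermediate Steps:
$c{\left(L,Z \right)} = \frac{-2 + L}{2 Z}$
$- \frac{5}{12} c{\left(-5,-3 \right)} + 11 = - \frac{5}{12} \frac{-2 - 5}{2 \left(-3\right)} + 11 = \left(-5\right) \frac{1}{12} \cdot \frac{1}{2} \left(- \frac{1}{3}\right) \left(-7\right) + 11 = \left(- \frac{5}{12}\right) \frac{7}{6} + 11 = - \frac{35}{72} + 11 = \frac{757}{72}$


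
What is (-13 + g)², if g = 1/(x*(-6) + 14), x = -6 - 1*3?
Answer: 779689/4624 ≈ 168.62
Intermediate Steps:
x = -9 (x = -6 - 3 = -9)
g = 1/68 (g = 1/(-9*(-6) + 14) = 1/(54 + 14) = 1/68 ≈ 0.014706)
(-13 + g)² = (-13 + 1/68)² = (-883/68)² = 779689/4624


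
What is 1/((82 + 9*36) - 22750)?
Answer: -1/22344 ≈ -4.4755e-5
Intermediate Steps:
1/((82 + 9*36) - 22750) = 1/((82 + 324) - 22750) = 1/(406 - 22750) = 1/(-22344) = -1/22344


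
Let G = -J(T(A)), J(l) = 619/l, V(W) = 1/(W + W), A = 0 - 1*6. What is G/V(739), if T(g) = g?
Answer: 457441/3 ≈ 1.5248e+5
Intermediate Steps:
A = -6 (A = 0 - 6 = -6)
V(W) = 1/(2*W)
G = 619/6 (G = -619/(-6) = -619*(-1)/6 = -1*(-619/6) = 619/6 ≈ 103.17)
G/V(739) = 619/(6*(((1/2)/739))) = 619/(6*(((1/2)*(1/739)))) = 619/(6*(1/1478)) = (619/6)*1478 = 457441/3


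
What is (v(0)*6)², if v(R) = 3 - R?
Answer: 324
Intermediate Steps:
(v(0)*6)² = ((3 - 1*0)*6)² = ((3 + 0)*6)² = (3*6)² = 18² = 324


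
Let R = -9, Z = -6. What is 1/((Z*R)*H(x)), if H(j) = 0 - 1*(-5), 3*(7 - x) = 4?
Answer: 1/270 ≈ 0.0037037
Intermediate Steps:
x = 17/3 (x = 7 - ⅓*4 = 7 - 4/3 = 17/3 ≈ 5.6667)
H(j) = 5 (H(j) = 0 + 5 = 5)
1/((Z*R)*H(x)) = 1/(-6*(-9)*5) = 1/(54*5) = 1/270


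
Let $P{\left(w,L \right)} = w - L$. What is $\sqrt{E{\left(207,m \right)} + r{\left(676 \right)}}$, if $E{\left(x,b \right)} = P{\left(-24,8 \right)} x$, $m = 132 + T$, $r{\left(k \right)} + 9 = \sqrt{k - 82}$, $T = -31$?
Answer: $\sqrt{-6633 + 3 \sqrt{66}} \approx 81.293 i$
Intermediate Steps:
$r{\left(k \right)} = -9 + \sqrt{-82 + k}$ ($r{\left(k \right)} = -9 + \sqrt{k - 82} = -9 + \sqrt{-82 + k}$)
$m = 101$ ($m = 132 - 31 = 101$)
$E{\left(x,b \right)} = - 32 x$ ($E{\left(x,b \right)} = \left(-24 - 8\right) x = - 32 x$)
$\sqrt{E{\left(207,m \right)} + r{\left(676 \right)}} = \sqrt{\left(-32\right) 207 - \left(9 - \sqrt{-82 + 676}\right)} = \sqrt{-6624 - \left(9 - \sqrt{594}\right)} = \sqrt{-6624 - \left(9 - 3 \sqrt{66}\right)} = \sqrt{-6633 + 3 \sqrt{66}}$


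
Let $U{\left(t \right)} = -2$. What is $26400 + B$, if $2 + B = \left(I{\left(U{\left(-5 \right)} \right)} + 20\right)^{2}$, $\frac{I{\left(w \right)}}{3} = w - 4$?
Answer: $26402$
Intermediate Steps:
$I{\left(w \right)} = -12 + 3 w$ ($I{\left(w \right)} = 3 \left(w - 4\right) = 3 \left(-4 + w\right) = -12 + 3 w$)
$B = 2$ ($B = -2 + \left(\left(-12 + 3 \left(-2\right)\right) + 20\right)^{2} = -2 + \left(\left(-12 - 6\right) + 20\right)^{2} = -2 + \left(-18 + 20\right)^{2} = -2 + 2^{2} = -2 + 4 = 2$)
$26400 + B = 26400 + 2 = 26402$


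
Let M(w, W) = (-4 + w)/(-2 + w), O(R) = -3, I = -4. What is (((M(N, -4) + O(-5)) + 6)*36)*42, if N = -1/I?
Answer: 7776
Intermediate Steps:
N = ¼ (N = -1/(-4) = -1*(-¼) = ¼ ≈ 0.25000)
M(w, W) = (-4 + w)/(-2 + w)
(((M(N, -4) + O(-5)) + 6)*36)*42 = ((((-4 + ¼)/(-2 + ¼) - 3) + 6)*36)*42 = (((-15/4/(-7/4) - 3) + 6)*36)*42 = (((-4/7*(-15/4) - 3) + 6)*36)*42 = (((15/7 - 3) + 6)*36)*42 = ((-6/7 + 6)*36)*42 = ((36/7)*36)*42 = (1296/7)*42 = 7776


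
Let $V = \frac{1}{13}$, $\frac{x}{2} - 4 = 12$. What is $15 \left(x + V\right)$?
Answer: $\frac{6255}{13} \approx 481.15$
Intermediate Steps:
$x = 32$ ($x = 8 + 2 \cdot 12 = 8 + 24 = 32$)
$V = \frac{1}{13} \approx 0.076923$
$15 \left(x + V\right) = 15 \left(32 + \frac{1}{13}\right) = 15 \cdot \frac{417}{13} = \frac{6255}{13}$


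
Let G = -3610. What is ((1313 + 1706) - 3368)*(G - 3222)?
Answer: 2384368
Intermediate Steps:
((1313 + 1706) - 3368)*(G - 3222) = ((1313 + 1706) - 3368)*(-3610 - 3222) = (3019 - 3368)*(-6832) = -349*(-6832) = 2384368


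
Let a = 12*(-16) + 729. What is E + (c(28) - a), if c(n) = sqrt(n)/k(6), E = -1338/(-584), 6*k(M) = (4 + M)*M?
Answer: -156135/292 + sqrt(7)/5 ≈ -534.18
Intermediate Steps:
k(M) = M*(4 + M)/6 (k(M) = ((4 + M)*M)/6 = (M*(4 + M))/6 = M*(4 + M)/6)
a = 537 (a = -192 + 729 = 537)
E = 669/292 (E = -1338*(-1/584) = 669/292 ≈ 2.2911)
c(n) = sqrt(n)/10 (c(n) = sqrt(n)/(((1/6)*6*(4 + 6))) = sqrt(n)/(((1/6)*6*10)) = sqrt(n)/10)
E + (c(28) - a) = 669/292 + (sqrt(28)/10 - 1*537) = 669/292 + ((2*sqrt(7))/10 - 537) = 669/292 + (sqrt(7)/5 - 537) = 669/292 + (-537 + sqrt(7)/5) = -156135/292 + sqrt(7)/5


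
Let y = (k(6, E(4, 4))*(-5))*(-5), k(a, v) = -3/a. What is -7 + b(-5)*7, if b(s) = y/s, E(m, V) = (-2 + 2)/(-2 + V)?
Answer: 21/2 ≈ 10.500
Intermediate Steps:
E(m, V) = 0 (E(m, V) = 0/(-2 + V) = 0)
y = -25/2 (y = (-3/6*(-5))*(-5) = (-3*1/6*(-5))*(-5) = -1/2*(-5)*(-5) = (5/2)*(-5) = -25/2 ≈ -12.500)
b(s) = -25/(2*s)
-7 + b(-5)*7 = -7 - 25/2/(-5)*7 = -7 - 25/2*(-1/5)*7 = -7 + (5/2)*7 = -7 + 35/2 = 21/2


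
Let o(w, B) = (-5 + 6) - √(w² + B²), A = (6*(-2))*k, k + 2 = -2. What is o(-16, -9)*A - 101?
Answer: -53 - 48*√337 ≈ -934.16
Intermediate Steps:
k = -4 (k = -2 - 2 = -4)
A = 48 (A = (6*(-2))*(-4) = -12*(-4) = 48)
o(w, B) = 1 - √(B² + w²)
o(-16, -9)*A - 101 = (1 - √((-9)² + (-16)²))*48 - 101 = (1 - √(81 + 256))*48 - 101 = (1 - √337)*48 - 101 = (48 - 48*√337) - 101 = -53 - 48*√337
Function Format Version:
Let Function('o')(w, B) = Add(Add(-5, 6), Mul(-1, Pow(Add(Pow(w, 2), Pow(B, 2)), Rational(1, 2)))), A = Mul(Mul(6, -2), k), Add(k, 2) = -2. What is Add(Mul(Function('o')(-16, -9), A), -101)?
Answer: Add(-53, Mul(-48, Pow(337, Rational(1, 2)))) ≈ -934.16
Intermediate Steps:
k = -4 (k = Add(-2, -2) = -4)
A = 48 (A = Mul(Mul(6, -2), -4) = Mul(-12, -4) = 48)
Function('o')(w, B) = Add(1, Mul(-1, Pow(Add(Pow(B, 2), Pow(w, 2)), Rational(1, 2))))
Add(Mul(Function('o')(-16, -9), A), -101) = Add(Mul(Add(1, Mul(-1, Pow(Add(Pow(-9, 2), Pow(-16, 2)), Rational(1, 2)))), 48), -101) = Add(Mul(Add(1, Mul(-1, Pow(Add(81, 256), Rational(1, 2)))), 48), -101) = Add(Mul(Add(1, Mul(-1, Pow(337, Rational(1, 2)))), 48), -101) = Add(Add(48, Mul(-48, Pow(337, Rational(1, 2)))), -101) = Add(-53, Mul(-48, Pow(337, Rational(1, 2))))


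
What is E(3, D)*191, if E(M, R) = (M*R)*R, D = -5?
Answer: 14325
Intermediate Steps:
E(M, R) = M*R²
E(3, D)*191 = (3*(-5)²)*191 = (3*25)*191 = 75*191 = 14325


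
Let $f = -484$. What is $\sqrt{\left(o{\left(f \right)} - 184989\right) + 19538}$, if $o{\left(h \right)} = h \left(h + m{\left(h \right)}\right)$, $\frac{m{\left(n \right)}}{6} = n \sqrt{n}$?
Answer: $\sqrt{68805 + 30921792 i} \approx 3936.4 + 3927.7 i$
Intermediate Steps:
$m{\left(n \right)} = 6 n^{\frac{3}{2}}$ ($m{\left(n \right)} = 6 n \sqrt{n} = 6 n^{\frac{3}{2}}$)
$o{\left(h \right)} = h \left(h + 6 h^{\frac{3}{2}}\right)$
$\sqrt{\left(o{\left(f \right)} - 184989\right) + 19538} = \sqrt{\left(- 484 \left(-484 + 6 \left(-484\right)^{\frac{3}{2}}\right) - 184989\right) + 19538} = \sqrt{\left(- 484 \left(-484 + 6 \left(- 10648 i\right)\right) - 184989\right) + 19538} = \sqrt{\left(- 484 \left(-484 - 63888 i\right) - 184989\right) + 19538} = \sqrt{\left(\left(234256 + 30921792 i\right) - 184989\right) + 19538} = \sqrt{\left(49267 + 30921792 i\right) + 19538} = \sqrt{68805 + 30921792 i}$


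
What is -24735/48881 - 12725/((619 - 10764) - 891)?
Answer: 349035265/539450716 ≈ 0.64702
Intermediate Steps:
-24735/48881 - 12725/((619 - 10764) - 891) = -24735*1/48881 - 12725/(-10145 - 891) = -24735/48881 - 12725/(-11036) = -24735/48881 - 12725*(-1/11036) = -24735/48881 + 12725/11036 = 349035265/539450716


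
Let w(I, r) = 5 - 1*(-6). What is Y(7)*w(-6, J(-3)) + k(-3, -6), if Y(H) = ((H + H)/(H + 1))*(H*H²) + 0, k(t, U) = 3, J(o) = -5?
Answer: 26423/4 ≈ 6605.8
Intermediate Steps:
w(I, r) = 11 (w(I, r) = 5 + 6 = 11)
Y(H) = 2*H⁴/(1 + H) (Y(H) = ((2*H)/(1 + H))*H³ + 0 = (2*H/(1 + H))*H³ + 0 = 2*H⁴/(1 + H) + 0 = 2*H⁴/(1 + H))
Y(7)*w(-6, J(-3)) + k(-3, -6) = (2*7⁴/(1 + 7))*11 + 3 = (2*2401/8)*11 + 3 = (2*2401*(⅛))*11 + 3 = (2401/4)*11 + 3 = 26411/4 + 3 = 26423/4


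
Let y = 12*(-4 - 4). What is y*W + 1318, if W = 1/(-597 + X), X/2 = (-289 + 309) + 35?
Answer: 641962/487 ≈ 1318.2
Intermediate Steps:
X = 110 (X = 2*((-289 + 309) + 35) = 2*(20 + 35) = 2*55 = 110)
W = -1/487 (W = 1/(-597 + 110) = 1/(-487) = -1/487 ≈ -0.0020534)
y = -96 (y = 12*(-8) = -96)
y*W + 1318 = -96*(-1/487) + 1318 = 96/487 + 1318 = 641962/487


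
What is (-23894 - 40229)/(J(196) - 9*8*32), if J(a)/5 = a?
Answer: 64123/1324 ≈ 48.431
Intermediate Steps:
J(a) = 5*a
(-23894 - 40229)/(J(196) - 9*8*32) = (-23894 - 40229)/(5*196 - 9*8*32) = -64123/(980 - 72*32) = -64123/(980 - 2304) = -64123/(-1324) = -64123*(-1/1324) = 64123/1324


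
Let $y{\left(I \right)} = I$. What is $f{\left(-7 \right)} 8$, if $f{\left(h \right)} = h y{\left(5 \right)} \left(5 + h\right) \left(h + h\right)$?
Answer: $-7840$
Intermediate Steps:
$f{\left(h \right)} = 10 h^{2} \left(5 + h\right)$ ($f{\left(h \right)} = h 5 \left(5 + h\right) \left(h + h\right) = 5 h \left(5 + h\right) 2 h = 5 h 2 h \left(5 + h\right) = 10 h^{2} \left(5 + h\right)$)
$f{\left(-7 \right)} 8 = 10 \left(-7\right)^{2} \left(5 - 7\right) 8 = 10 \cdot 49 \left(-2\right) 8 = \left(-980\right) 8 = -7840$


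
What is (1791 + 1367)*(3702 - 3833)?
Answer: -413698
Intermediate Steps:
(1791 + 1367)*(3702 - 3833) = 3158*(-131) = -413698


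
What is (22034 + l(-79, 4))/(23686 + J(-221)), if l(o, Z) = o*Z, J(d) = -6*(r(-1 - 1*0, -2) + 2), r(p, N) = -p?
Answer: 10859/11834 ≈ 0.91761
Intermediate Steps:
J(d) = -18 (J(d) = -6*(-(-1 - 1*0) + 2) = -6*(-(-1 + 0) + 2) = -6*(-1*(-1) + 2) = -6*(1 + 2) = -6*3 = -18)
l(o, Z) = Z*o
(22034 + l(-79, 4))/(23686 + J(-221)) = (22034 + 4*(-79))/(23686 - 18) = (22034 - 316)/23668 = 21718*(1/23668) = 10859/11834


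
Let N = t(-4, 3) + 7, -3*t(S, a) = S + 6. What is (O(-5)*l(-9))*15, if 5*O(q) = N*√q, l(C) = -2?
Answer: -38*I*√5 ≈ -84.971*I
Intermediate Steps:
t(S, a) = -2 - S/3 (t(S, a) = -(S + 6)/3 = -(6 + S)/3 = -2 - S/3)
N = 19/3 (N = (-2 - ⅓*(-4)) + 7 = (-2 + 4/3) + 7 = -⅔ + 7 = 19/3 ≈ 6.3333)
O(q) = 19*√q/15 (O(q) = (19*√q/3)/5 = 19*√q/15)
(O(-5)*l(-9))*15 = ((19*√(-5)/15)*(-2))*15 = ((19*(I*√5)/15)*(-2))*15 = ((19*I*√5/15)*(-2))*15 = -38*I*√5/15*15 = -38*I*√5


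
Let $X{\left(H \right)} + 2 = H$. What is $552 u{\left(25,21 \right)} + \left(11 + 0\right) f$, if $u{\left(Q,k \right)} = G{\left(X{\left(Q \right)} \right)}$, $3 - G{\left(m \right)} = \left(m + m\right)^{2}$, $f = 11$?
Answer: $-1166255$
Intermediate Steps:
$X{\left(H \right)} = -2 + H$
$G{\left(m \right)} = 3 - 4 m^{2}$ ($G{\left(m \right)} = 3 - \left(m + m\right)^{2} = 3 - \left(2 m\right)^{2} = 3 - 4 m^{2}$)
$u{\left(Q,k \right)} = 3 - 4 \left(-2 + Q\right)^{2}$
$552 u{\left(25,21 \right)} + \left(11 + 0\right) f = 552 \left(3 - 4 \left(-2 + 25\right)^{2}\right) + \left(11 + 0\right) 11 = 552 \left(3 - 4 \cdot 23^{2}\right) + 11 \cdot 11 = 552 \left(3 - 2116\right) + 121 = 552 \left(-2113\right) + 121 = -1166376 + 121 = -1166255$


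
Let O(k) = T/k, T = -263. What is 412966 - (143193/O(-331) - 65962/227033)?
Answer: 13897428107781/59709679 ≈ 2.3275e+5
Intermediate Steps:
O(k) = -263/k
412966 - (143193/O(-331) - 65962/227033) = 412966 - (143193/((-263/(-331))) - 65962/227033) = 412966 - (143193/((-263*(-1/331))) - 65962*1/227033) = 412966 - (143193/(263/331) - 65962/227033) = 412966 - (143193*(331/263) - 65962/227033) = 412966 - (47396883/263 - 65962/227033) = 412966 - 1*10760639190133/59709679 = 412966 - 10760639190133/59709679 = 13897428107781/59709679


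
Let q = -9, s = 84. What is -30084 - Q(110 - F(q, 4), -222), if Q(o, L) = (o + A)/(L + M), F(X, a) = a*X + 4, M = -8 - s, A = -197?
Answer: -9446431/314 ≈ -30084.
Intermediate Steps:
M = -92 (M = -8 - 1*84 = -8 - 84 = -92)
F(X, a) = 4 + X*a (F(X, a) = X*a + 4 = 4 + X*a)
Q(o, L) = (-197 + o)/(-92 + L) (Q(o, L) = (o - 197)/(L - 92) = (-197 + o)/(-92 + L))
-30084 - Q(110 - F(q, 4), -222) = -30084 - (-197 + (110 - (4 - 9*4)))/(-92 - 222) = -30084 - (-197 + (110 - (4 - 36)))/(-314) = -30084 - (-1)*(-197 + (110 - 1*(-32)))/314 = -30084 - (-1)*(-197 + (110 + 32))/314 = -30084 - (-1)*(-197 + 142)/314 = -30084 - (-1)*(-55)/314 = -30084 - 1*55/314 = -30084 - 55/314 = -9446431/314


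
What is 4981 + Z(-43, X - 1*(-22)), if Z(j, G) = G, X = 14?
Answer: 5017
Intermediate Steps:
4981 + Z(-43, X - 1*(-22)) = 4981 + (14 - 1*(-22)) = 4981 + (14 + 22) = 4981 + 36 = 5017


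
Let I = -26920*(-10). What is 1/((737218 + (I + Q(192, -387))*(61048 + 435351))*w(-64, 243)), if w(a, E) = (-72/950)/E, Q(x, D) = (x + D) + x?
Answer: -12825/534519435284 ≈ -2.3994e-8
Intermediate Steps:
Q(x, D) = D + 2*x (Q(x, D) = (D + x) + x = D + 2*x)
w(a, E) = -36/(475*E) (w(a, E) = (-72*1/950)/E = -36/(475*E))
I = 269200
1/((737218 + (I + Q(192, -387))*(61048 + 435351))*w(-64, 243)) = 1/((737218 + (269200 + (-387 + 2*192))*(61048 + 435351))*((-36/475/243))) = 1/((737218 + (269200 + (-387 + 384))*496399)*((-36/475*1/243))) = 1/((737218 + (269200 - 3)*496399)*(-4/12825)) = -12825/4/(737218 + 269197*496399) = -12825/4/(737218 + 133629121603) = -12825/4/133629858821 = (1/133629858821)*(-12825/4) = -12825/534519435284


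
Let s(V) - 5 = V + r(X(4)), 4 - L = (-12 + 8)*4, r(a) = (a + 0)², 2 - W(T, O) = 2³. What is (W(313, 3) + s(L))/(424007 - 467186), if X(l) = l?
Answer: -35/43179 ≈ -0.00081058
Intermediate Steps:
W(T, O) = -6 (W(T, O) = 2 - 1*2³ = 2 - 1*8 = 2 - 8 = -6)
r(a) = a²
L = 20 (L = 4 - (-12 + 8)*4 = 4 - (-4)*4 = 4 - 1*(-16) = 4 + 16 = 20)
s(V) = 21 + V (s(V) = 5 + (V + 4²) = 5 + (V + 16) = 5 + (16 + V) = 21 + V)
(W(313, 3) + s(L))/(424007 - 467186) = (-6 + (21 + 20))/(424007 - 467186) = (-6 + 41)/(-43179) = 35*(-1/43179) = -35/43179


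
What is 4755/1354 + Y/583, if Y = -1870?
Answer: 21835/71762 ≈ 0.30427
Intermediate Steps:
4755/1354 + Y/583 = 4755/1354 - 1870/583 = 4755*(1/1354) - 1870*1/583 = 4755/1354 - 170/53 = 21835/71762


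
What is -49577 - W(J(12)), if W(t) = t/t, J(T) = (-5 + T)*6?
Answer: -49578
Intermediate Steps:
J(T) = -30 + 6*T
W(t) = 1
-49577 - W(J(12)) = -49577 - 1*1 = -49577 - 1 = -49578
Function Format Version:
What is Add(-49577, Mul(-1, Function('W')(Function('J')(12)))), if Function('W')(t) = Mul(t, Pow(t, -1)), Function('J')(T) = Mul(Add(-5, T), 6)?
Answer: -49578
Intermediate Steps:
Function('J')(T) = Add(-30, Mul(6, T))
Function('W')(t) = 1
Add(-49577, Mul(-1, Function('W')(Function('J')(12)))) = Add(-49577, Mul(-1, 1)) = Add(-49577, -1) = -49578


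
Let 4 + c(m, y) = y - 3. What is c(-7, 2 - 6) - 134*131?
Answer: -17565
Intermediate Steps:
c(m, y) = -7 + y (c(m, y) = -4 + (y - 3) = -4 + (-3 + y) = -7 + y)
c(-7, 2 - 6) - 134*131 = (-7 + (2 - 6)) - 134*131 = (-7 - 4) - 17554 = -11 - 17554 = -17565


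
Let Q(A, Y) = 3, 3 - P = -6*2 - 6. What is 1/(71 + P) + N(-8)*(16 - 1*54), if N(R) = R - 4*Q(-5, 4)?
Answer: 69921/92 ≈ 760.01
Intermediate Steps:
P = 21 (P = 3 - (-6*2 - 6) = 3 - (-12 - 6) = 3 - 1*(-18) = 3 + 18 = 21)
N(R) = -12 + R (N(R) = R - 4*3 = R - 12 = -12 + R)
1/(71 + P) + N(-8)*(16 - 1*54) = 1/(71 + 21) + (-12 - 8)*(16 - 1*54) = 1/92 - 20*(16 - 54) = 1/92 - 20*(-38) = 1/92 + 760 = 69921/92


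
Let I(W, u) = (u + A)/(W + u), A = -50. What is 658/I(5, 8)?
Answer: -611/3 ≈ -203.67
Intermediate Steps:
I(W, u) = (-50 + u)/(W + u) (I(W, u) = (u - 50)/(W + u) = (-50 + u)/(W + u))
658/I(5, 8) = 658/(((-50 + 8)/(5 + 8))) = 658/((-42/13)) = 658/(((1/13)*(-42))) = 658/(-42/13) = 658*(-13/42) = -611/3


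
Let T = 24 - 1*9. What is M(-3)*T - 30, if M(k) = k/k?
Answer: -15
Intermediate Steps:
M(k) = 1
T = 15 (T = 24 - 9 = 15)
M(-3)*T - 30 = 1*15 - 30 = 15 - 30 = -15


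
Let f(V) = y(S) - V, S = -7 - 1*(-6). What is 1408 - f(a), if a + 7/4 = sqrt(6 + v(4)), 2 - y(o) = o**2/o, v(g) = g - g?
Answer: 5613/4 + sqrt(6) ≈ 1405.7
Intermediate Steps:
v(g) = 0
S = -1 (S = -7 + 6 = -1)
y(o) = 2 - o (y(o) = 2 - o**2/o = 2 - o)
a = -7/4 + sqrt(6) (a = -7/4 + sqrt(6 + 0) = -7/4 + sqrt(6) ≈ 0.69949)
f(V) = 3 - V (f(V) = (2 - 1*(-1)) - V = (2 + 1) - V = 3 - V)
1408 - f(a) = 1408 - (3 - (-7/4 + sqrt(6))) = 1408 - (3 + (7/4 - sqrt(6))) = 1408 - (19/4 - sqrt(6)) = 1408 + (-19/4 + sqrt(6)) = 5613/4 + sqrt(6)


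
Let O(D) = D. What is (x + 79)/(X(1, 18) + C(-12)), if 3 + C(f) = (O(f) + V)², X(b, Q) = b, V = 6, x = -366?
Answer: -287/34 ≈ -8.4412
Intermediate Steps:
C(f) = -3 + (6 + f)² (C(f) = -3 + (f + 6)² = -3 + (6 + f)²)
(x + 79)/(X(1, 18) + C(-12)) = (-366 + 79)/(1 + (-3 + (6 - 12)²)) = -287/(1 + (-3 + (-6)²)) = -287/(1 + (-3 + 36)) = -287/(1 + 33) = -287/34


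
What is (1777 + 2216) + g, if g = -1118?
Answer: 2875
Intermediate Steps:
(1777 + 2216) + g = (1777 + 2216) - 1118 = 3993 - 1118 = 2875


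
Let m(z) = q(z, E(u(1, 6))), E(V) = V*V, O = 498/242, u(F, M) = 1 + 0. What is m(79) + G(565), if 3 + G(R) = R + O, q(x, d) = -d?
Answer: 68130/121 ≈ 563.06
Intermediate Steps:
u(F, M) = 1
O = 249/121 (O = 498*(1/242) = 249/121 ≈ 2.0578)
E(V) = V²
m(z) = -1 (m(z) = -1*1² = -1*1 = -1)
G(R) = -114/121 + R (G(R) = -3 + (R + 249/121) = -3 + (249/121 + R) = -114/121 + R)
m(79) + G(565) = -1 + (-114/121 + 565) = -1 + 68251/121 = 68130/121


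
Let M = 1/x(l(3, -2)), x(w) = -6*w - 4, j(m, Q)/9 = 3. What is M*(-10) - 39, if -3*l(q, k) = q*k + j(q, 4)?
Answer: -746/19 ≈ -39.263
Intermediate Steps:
j(m, Q) = 27 (j(m, Q) = 9*3 = 27)
l(q, k) = -9 - k*q/3 (l(q, k) = -(q*k + 27)/3 = -(k*q + 27)/3 = -(27 + k*q)/3 = -9 - k*q/3)
x(w) = -4 - 6*w
M = 1/38 (M = 1/(-4 - 6*(-9 - ⅓*(-2)*3)) = 1/(-4 - 6*(-9 + 2)) = 1/(-4 - 6*(-7)) = 1/(-4 + 42) = 1/38 ≈ 0.026316)
M*(-10) - 39 = (1/38)*(-10) - 39 = -5/19 - 39 = -746/19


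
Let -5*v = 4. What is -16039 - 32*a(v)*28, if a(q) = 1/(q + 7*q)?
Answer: -15899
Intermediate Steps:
v = -4/5 (v = -1/5*4 = -4/5 ≈ -0.80000)
a(q) = 1/(8*q)
-16039 - 32*a(v)*28 = -16039 - 32*(1/(8*(-4/5)))*28 = -16039 - 32*((1/8)*(-5/4))*28 = -16039 - 32*(-5/32)*28 = -16039 - (-5)*28 = -16039 - 1*(-140) = -16039 + 140 = -15899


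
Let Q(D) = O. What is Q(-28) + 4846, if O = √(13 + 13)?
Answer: 4846 + √26 ≈ 4851.1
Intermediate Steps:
O = √26 ≈ 5.0990
Q(D) = √26
Q(-28) + 4846 = √26 + 4846 = 4846 + √26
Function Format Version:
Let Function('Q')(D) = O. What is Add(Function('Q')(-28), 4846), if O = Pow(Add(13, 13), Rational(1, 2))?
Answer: Add(4846, Pow(26, Rational(1, 2))) ≈ 4851.1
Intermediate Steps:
O = Pow(26, Rational(1, 2)) ≈ 5.0990
Function('Q')(D) = Pow(26, Rational(1, 2))
Add(Function('Q')(-28), 4846) = Add(Pow(26, Rational(1, 2)), 4846) = Add(4846, Pow(26, Rational(1, 2)))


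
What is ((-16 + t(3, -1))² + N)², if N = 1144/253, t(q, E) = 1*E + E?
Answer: 57093136/529 ≈ 1.0793e+5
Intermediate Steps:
t(q, E) = 2*E (t(q, E) = E + E = 2*E)
N = 104/23 (N = 1144*(1/253) = 104/23 ≈ 4.5217)
((-16 + t(3, -1))² + N)² = ((-16 + 2*(-1))² + 104/23)² = ((-16 - 2)² + 104/23)² = ((-18)² + 104/23)² = (324 + 104/23)² = (7556/23)² = 57093136/529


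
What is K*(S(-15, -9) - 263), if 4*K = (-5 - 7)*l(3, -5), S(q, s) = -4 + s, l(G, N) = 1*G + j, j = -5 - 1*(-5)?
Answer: 2484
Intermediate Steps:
j = 0 (j = -5 + 5 = 0)
l(G, N) = G (l(G, N) = 1*G + 0 = G + 0 = G)
K = -9 (K = ((-5 - 7)*3)/4 = (-12*3)/4 = (1/4)*(-36) = -9)
K*(S(-15, -9) - 263) = -9*((-4 - 9) - 263) = -9*(-13 - 263) = -9*(-276) = 2484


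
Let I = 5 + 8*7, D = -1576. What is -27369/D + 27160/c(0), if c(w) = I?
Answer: 44473669/96136 ≈ 462.61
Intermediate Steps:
I = 61 (I = 5 + 56 = 61)
c(w) = 61
-27369/D + 27160/c(0) = -27369/(-1576) + 27160/61 = -27369*(-1/1576) + 27160*(1/61) = 27369/1576 + 27160/61 = 44473669/96136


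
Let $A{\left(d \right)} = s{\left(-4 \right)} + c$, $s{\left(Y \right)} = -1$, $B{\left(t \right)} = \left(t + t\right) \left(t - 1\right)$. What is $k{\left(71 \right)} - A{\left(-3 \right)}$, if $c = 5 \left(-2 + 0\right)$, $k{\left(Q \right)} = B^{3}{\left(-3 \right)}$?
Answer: $13835$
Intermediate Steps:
$B{\left(t \right)} = 2 t \left(-1 + t\right)$
$k{\left(Q \right)} = 13824$ ($k{\left(Q \right)} = \left(2 \left(-3\right) \left(-1 - 3\right)\right)^{3} = \left(2 \left(-3\right) \left(-4\right)\right)^{3} = 24^{3} = 13824$)
$c = -10$ ($c = 5 \left(-2\right) = -10$)
$A{\left(d \right)} = -11$ ($A{\left(d \right)} = -1 - 10 = -11$)
$k{\left(71 \right)} - A{\left(-3 \right)} = 13824 - -11 = 13824 + 11 = 13835$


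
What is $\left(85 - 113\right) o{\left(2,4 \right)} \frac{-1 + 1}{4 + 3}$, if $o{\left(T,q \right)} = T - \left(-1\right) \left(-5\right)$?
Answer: $0$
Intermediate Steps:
$o{\left(T,q \right)} = -5 + T$ ($o{\left(T,q \right)} = T - 5 = -5 + T$)
$\left(85 - 113\right) o{\left(2,4 \right)} \frac{-1 + 1}{4 + 3} = \left(85 - 113\right) \left(-5 + 2\right) \frac{-1 + 1}{4 + 3} = - 28 \left(- 3 \cdot \frac{0}{7}\right) = - 28 \left(- 3 \cdot 0 \cdot \frac{1}{7}\right) = - 28 \left(\left(-3\right) 0\right) = \left(-28\right) 0 = 0$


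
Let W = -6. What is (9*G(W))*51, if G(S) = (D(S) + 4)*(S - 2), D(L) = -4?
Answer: 0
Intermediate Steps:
G(S) = 0 (G(S) = (-4 + 4)*(S - 2) = 0*(-2 + S) = 0)
(9*G(W))*51 = (9*0)*51 = 0*51 = 0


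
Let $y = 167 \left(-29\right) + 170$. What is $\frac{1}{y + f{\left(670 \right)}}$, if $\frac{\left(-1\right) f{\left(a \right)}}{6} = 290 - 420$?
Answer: $- \frac{1}{3893} \approx -0.00025687$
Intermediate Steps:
$y = -4673$ ($y = -4843 + 170 = -4673$)
$f{\left(a \right)} = 780$ ($f{\left(a \right)} = - 6 \left(290 - 420\right) = \left(-6\right) \left(-130\right) = 780$)
$\frac{1}{y + f{\left(670 \right)}} = \frac{1}{-4673 + 780} = \frac{1}{-3893} = - \frac{1}{3893}$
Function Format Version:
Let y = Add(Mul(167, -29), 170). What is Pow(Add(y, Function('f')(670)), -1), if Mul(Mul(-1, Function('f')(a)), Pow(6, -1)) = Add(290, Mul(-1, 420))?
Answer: Rational(-1, 3893) ≈ -0.00025687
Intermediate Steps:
y = -4673 (y = Add(-4843, 170) = -4673)
Function('f')(a) = 780 (Function('f')(a) = Mul(-6, Add(290, Mul(-1, 420))) = Mul(-6, Add(290, -420)) = Mul(-6, -130) = 780)
Pow(Add(y, Function('f')(670)), -1) = Pow(Add(-4673, 780), -1) = Pow(-3893, -1) = Rational(-1, 3893)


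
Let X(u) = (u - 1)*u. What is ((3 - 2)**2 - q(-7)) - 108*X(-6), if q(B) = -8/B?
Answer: -31753/7 ≈ -4536.1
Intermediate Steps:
X(u) = u*(-1 + u) (X(u) = (-1 + u)*u = u*(-1 + u))
((3 - 2)**2 - q(-7)) - 108*X(-6) = ((3 - 2)**2 - (-8)/(-7)) - (-648)*(-1 - 6) = (1**2 - (-8)*(-1)/7) - (-648)*(-7) = (1 - 1*8/7) - 108*42 = (1 - 8/7) - 4536 = -1/7 - 4536 = -31753/7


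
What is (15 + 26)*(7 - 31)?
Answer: -984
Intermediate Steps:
(15 + 26)*(7 - 31) = 41*(-24) = -984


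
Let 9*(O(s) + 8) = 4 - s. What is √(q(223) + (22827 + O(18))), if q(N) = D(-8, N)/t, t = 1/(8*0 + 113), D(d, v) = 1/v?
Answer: 2*√2553106261/669 ≈ 151.06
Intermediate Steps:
O(s) = -68/9 - s/9 (O(s) = -8 + (4 - s)/9 = -8 + (4/9 - s/9) = -68/9 - s/9)
t = 1/113 (t = 1/(0 + 113) = 1/113 ≈ 0.0088496)
q(N) = 113/N (q(N) = 1/(N*(1/113)) = 113/N)
√(q(223) + (22827 + O(18))) = √(113/223 + (22827 + (-68/9 - ⅑*18))) = √(113*(1/223) + (22827 + (-68/9 - 2))) = √(113/223 + (22827 - 86/9)) = √(113/223 + 205357/9) = √(45795628/2007) = 2*√2553106261/669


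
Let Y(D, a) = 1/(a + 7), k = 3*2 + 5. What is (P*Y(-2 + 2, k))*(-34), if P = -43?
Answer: 731/9 ≈ 81.222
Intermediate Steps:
k = 11 (k = 6 + 5 = 11)
Y(D, a) = 1/(7 + a)
(P*Y(-2 + 2, k))*(-34) = -43/(7 + 11)*(-34) = -43/18*(-34) = 731/9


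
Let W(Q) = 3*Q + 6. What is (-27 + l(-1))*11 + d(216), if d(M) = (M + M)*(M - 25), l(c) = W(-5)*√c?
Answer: 82215 - 99*I ≈ 82215.0 - 99.0*I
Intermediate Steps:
W(Q) = 6 + 3*Q
l(c) = -9*√c (l(c) = (6 + 3*(-5))*√c = (6 - 15)*√c = -9*√c)
d(M) = 2*M*(-25 + M) (d(M) = (2*M)*(-25 + M) = 2*M*(-25 + M))
(-27 + l(-1))*11 + d(216) = (-27 - 9*I)*11 + 2*216*(-25 + 216) = (-27 - 9*I)*11 + 2*216*191 = (-297 - 99*I) + 82512 = 82215 - 99*I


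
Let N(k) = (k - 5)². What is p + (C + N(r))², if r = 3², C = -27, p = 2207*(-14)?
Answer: -30777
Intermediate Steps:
p = -30898
r = 9
N(k) = (-5 + k)²
p + (C + N(r))² = -30898 + (-27 + (-5 + 9)²)² = -30898 + (-27 + 4²)² = -30898 + (-27 + 16)² = -30898 + (-11)² = -30898 + 121 = -30777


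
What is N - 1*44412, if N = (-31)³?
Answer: -74203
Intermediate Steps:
N = -29791
N - 1*44412 = -29791 - 1*44412 = -29791 - 44412 = -74203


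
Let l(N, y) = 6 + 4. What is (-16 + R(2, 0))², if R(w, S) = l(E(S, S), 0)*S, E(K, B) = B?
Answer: 256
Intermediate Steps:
l(N, y) = 10
R(w, S) = 10*S
(-16 + R(2, 0))² = (-16 + 10*0)² = (-16 + 0)² = (-16)² = 256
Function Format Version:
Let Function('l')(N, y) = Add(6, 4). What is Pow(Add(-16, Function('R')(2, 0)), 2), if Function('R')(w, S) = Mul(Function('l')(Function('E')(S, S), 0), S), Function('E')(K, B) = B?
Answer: 256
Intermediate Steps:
Function('l')(N, y) = 10
Function('R')(w, S) = Mul(10, S)
Pow(Add(-16, Function('R')(2, 0)), 2) = Pow(Add(-16, Mul(10, 0)), 2) = Pow(Add(-16, 0), 2) = Pow(-16, 2) = 256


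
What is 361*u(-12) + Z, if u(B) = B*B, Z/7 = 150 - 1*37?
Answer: 52775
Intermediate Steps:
Z = 791 (Z = 7*(150 - 1*37) = 7*(150 - 37) = 7*113 = 791)
u(B) = B²
361*u(-12) + Z = 361*(-12)² + 791 = 361*144 + 791 = 51984 + 791 = 52775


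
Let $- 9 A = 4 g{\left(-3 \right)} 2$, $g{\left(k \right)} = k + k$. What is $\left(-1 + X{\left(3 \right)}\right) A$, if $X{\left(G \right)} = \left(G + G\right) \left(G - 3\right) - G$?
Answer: $- \frac{64}{3} \approx -21.333$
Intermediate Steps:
$g{\left(k \right)} = 2 k$
$X{\left(G \right)} = - G + 2 G \left(-3 + G\right)$ ($X{\left(G \right)} = 2 G \left(-3 + G\right) - G = - G + 2 G \left(-3 + G\right)$)
$A = \frac{16}{3}$ ($A = - \frac{4 \cdot 2 \left(-3\right) 2}{9} = - \frac{4 \left(-6\right) 2}{9} = - \frac{\left(-24\right) 2}{9} = \left(- \frac{1}{9}\right) \left(-48\right) = \frac{16}{3} \approx 5.3333$)
$\left(-1 + X{\left(3 \right)}\right) A = \left(-1 + 3 \left(-7 + 2 \cdot 3\right)\right) \frac{16}{3} = \left(-1 + 3 \left(-7 + 6\right)\right) \frac{16}{3} = \left(-1 + 3 \left(-1\right)\right) \frac{16}{3} = \left(-1 - 3\right) \frac{16}{3} = \left(-4\right) \frac{16}{3} = - \frac{64}{3}$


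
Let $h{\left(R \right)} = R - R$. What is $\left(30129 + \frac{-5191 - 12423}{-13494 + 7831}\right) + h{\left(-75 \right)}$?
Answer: $\frac{170638141}{5663} \approx 30132.0$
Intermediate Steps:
$h{\left(R \right)} = 0$
$\left(30129 + \frac{-5191 - 12423}{-13494 + 7831}\right) + h{\left(-75 \right)} = \left(30129 + \frac{-5191 - 12423}{-13494 + 7831}\right) + 0 = \left(30129 - \frac{17614}{-5663}\right) + 0 = \left(30129 - - \frac{17614}{5663}\right) + 0 = \left(30129 + \frac{17614}{5663}\right) + 0 = \frac{170638141}{5663} + 0 = \frac{170638141}{5663}$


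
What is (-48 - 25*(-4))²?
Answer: 2704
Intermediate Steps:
(-48 - 25*(-4))² = (-48 + 100)² = 52² = 2704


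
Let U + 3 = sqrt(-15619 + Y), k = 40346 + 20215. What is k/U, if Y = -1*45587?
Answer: -60561/20405 - 2038887*I*sqrt(6)/20405 ≈ -2.9679 - 244.76*I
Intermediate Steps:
Y = -45587
k = 60561
U = -3 + 101*I*sqrt(6) (U = -3 + sqrt(-15619 - 45587) = -3 + sqrt(-61206) = -3 + 101*I*sqrt(6) ≈ -3.0 + 247.4*I)
k/U = 60561/(-3 + 101*I*sqrt(6))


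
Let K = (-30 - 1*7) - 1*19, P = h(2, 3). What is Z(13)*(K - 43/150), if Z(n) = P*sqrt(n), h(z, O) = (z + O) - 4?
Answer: -8443*sqrt(13)/150 ≈ -202.94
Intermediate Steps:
h(z, O) = -4 + O + z (h(z, O) = (O + z) - 4 = -4 + O + z)
P = 1 (P = -4 + 3 + 2 = 1)
Z(n) = sqrt(n) (Z(n) = 1*sqrt(n) = sqrt(n))
K = -56 (K = (-30 - 7) - 19 = -37 - 19 = -56)
Z(13)*(K - 43/150) = sqrt(13)*(-56 - 43/150) = sqrt(13)*(-8443/150) = -8443*sqrt(13)/150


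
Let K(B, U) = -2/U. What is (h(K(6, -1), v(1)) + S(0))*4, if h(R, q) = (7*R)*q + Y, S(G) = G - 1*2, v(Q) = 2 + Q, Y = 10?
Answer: 200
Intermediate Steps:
S(G) = -2 + G (S(G) = G - 2 = -2 + G)
h(R, q) = 10 + 7*R*q (h(R, q) = (7*R)*q + 10 = 7*R*q + 10 = 10 + 7*R*q)
(h(K(6, -1), v(1)) + S(0))*4 = ((10 + 7*(-2/(-1))*(2 + 1)) + (-2 + 0))*4 = ((10 + 7*(-2*(-1))*3) - 2)*4 = ((10 + 7*2*3) - 2)*4 = ((10 + 42) - 2)*4 = (52 - 2)*4 = 50*4 = 200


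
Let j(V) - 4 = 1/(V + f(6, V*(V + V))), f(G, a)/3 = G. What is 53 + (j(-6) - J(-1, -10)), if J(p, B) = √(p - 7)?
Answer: 685/12 - 2*I*√2 ≈ 57.083 - 2.8284*I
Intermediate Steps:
f(G, a) = 3*G
J(p, B) = √(-7 + p)
j(V) = 4 + 1/(18 + V) (j(V) = 4 + 1/(V + 3*6) = 4 + 1/(V + 18) = 4 + 1/(18 + V))
53 + (j(-6) - J(-1, -10)) = 53 + ((73 + 4*(-6))/(18 - 6) - √(-7 - 1)) = 53 + ((73 - 24)/12 - √(-8)) = 53 + ((1/12)*49 - 2*I*√2) = 53 + (49/12 - 2*I*√2) = 685/12 - 2*I*√2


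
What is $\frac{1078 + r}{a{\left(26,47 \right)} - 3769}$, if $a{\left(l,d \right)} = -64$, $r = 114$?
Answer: $- \frac{1192}{3833} \approx -0.31098$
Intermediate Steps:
$\frac{1078 + r}{a{\left(26,47 \right)} - 3769} = \frac{1078 + 114}{-64 - 3769} = \frac{1192}{-3833} = 1192 \left(- \frac{1}{3833}\right) = - \frac{1192}{3833}$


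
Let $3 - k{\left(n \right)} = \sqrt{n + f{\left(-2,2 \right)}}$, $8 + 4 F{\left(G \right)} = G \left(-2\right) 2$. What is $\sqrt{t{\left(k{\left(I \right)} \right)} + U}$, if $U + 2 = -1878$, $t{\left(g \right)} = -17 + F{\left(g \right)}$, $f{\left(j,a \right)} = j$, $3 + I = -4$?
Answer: $\sqrt{-1902 + 3 i} \approx 0.0344 + 43.612 i$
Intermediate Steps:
$F{\left(G \right)} = -2 - G$ ($F{\left(G \right)} = -2 + \frac{G \left(-2\right) 2}{4} = -2 + \frac{- 2 G 2}{4} = -2 + \frac{\left(-4\right) G}{4} = -2 - G$)
$I = -7$ ($I = -3 - 4 = -7$)
$k{\left(n \right)} = 3 - \sqrt{-2 + n}$ ($k{\left(n \right)} = 3 - \sqrt{n - 2} = 3 - \sqrt{-2 + n}$)
$t{\left(g \right)} = -19 - g$ ($t{\left(g \right)} = -17 - \left(2 + g\right) = -19 - g$)
$U = -1880$ ($U = -2 - 1878 = -1880$)
$\sqrt{t{\left(k{\left(I \right)} \right)} + U} = \sqrt{\left(-19 - \left(3 - \sqrt{-2 - 7}\right)\right) - 1880} = \sqrt{\left(-19 - \left(3 - \sqrt{-9}\right)\right) - 1880} = \sqrt{\left(-19 - \left(3 - 3 i\right)\right) - 1880} = \sqrt{\left(-22 + 3 i\right) - 1880} = \sqrt{-1902 + 3 i}$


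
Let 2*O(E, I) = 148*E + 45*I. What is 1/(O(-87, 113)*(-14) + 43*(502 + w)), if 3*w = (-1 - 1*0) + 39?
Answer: 3/230003 ≈ 1.3043e-5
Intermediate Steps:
O(E, I) = 74*E + 45*I/2 (O(E, I) = (148*E + 45*I)/2 = (45*I + 148*E)/2 = 74*E + 45*I/2)
w = 38/3 (w = ((-1 - 1*0) + 39)/3 = ((-1 + 0) + 39)/3 = (-1 + 39)/3 = (⅓)*38 = 38/3 ≈ 12.667)
1/(O(-87, 113)*(-14) + 43*(502 + w)) = 1/((74*(-87) + (45/2)*113)*(-14) + 43*(502 + 38/3)) = 1/((-6438 + 5085/2)*(-14) + 43*(1544/3)) = 1/(-7791/2*(-14) + 66392/3) = 1/(54537 + 66392/3) = 1/(230003/3) = 3/230003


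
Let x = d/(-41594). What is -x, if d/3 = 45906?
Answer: 9837/2971 ≈ 3.3110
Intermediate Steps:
d = 137718 (d = 3*45906 = 137718)
x = -9837/2971 (x = 137718/(-41594) = 137718*(-1/41594) = -9837/2971 ≈ -3.3110)
-x = -1*(-9837/2971) = 9837/2971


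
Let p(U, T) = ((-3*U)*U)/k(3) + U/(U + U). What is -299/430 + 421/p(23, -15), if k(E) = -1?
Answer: -117453/273050 ≈ -0.43015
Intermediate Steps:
p(U, T) = ½ + 3*U² (p(U, T) = ((-3*U)*U)/(-1) + U/(U + U) = -3*U²*(-1) + U/((2*U)) = 3*U² + U*(1/(2*U)) = 3*U² + ½ = ½ + 3*U²)
-299/430 + 421/p(23, -15) = -299/430 + 421/(½ + 3*23²) = -299*1/430 + 421/(½ + 3*529) = -299/430 + 421/(½ + 1587) = -299/430 + 421/(3175/2) = -299/430 + 421*(2/3175) = -299/430 + 842/3175 = -117453/273050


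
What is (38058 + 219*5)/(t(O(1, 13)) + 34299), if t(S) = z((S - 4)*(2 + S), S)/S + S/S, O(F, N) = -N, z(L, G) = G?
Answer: 39153/34301 ≈ 1.1415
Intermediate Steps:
t(S) = 2 (t(S) = S/S + S/S = 1 + 1 = 2)
(38058 + 219*5)/(t(O(1, 13)) + 34299) = (38058 + 219*5)/(2 + 34299) = (38058 + 1095)/34301 = 39153*(1/34301) = 39153/34301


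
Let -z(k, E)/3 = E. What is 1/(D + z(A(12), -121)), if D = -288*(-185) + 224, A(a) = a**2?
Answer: 1/53867 ≈ 1.8564e-5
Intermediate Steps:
z(k, E) = -3*E
D = 53504 (D = 53280 + 224 = 53504)
1/(D + z(A(12), -121)) = 1/(53504 - 3*(-121)) = 1/(53504 + 363) = 1/53867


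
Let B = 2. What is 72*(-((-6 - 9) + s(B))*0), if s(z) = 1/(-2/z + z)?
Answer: 0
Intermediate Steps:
s(z) = 1/(z - 2/z)
72*(-((-6 - 9) + s(B))*0) = 72*(-((-6 - 9) + 2/(-2 + 2²))*0) = 72*(-(-15 + 2/(-2 + 4))*0) = 72*(-(-15 + 2/2)*0) = 72*(-(-15 + 2*(½))*0) = 72*(-(-15 + 1)*0) = 72*(-(-14)*0) = 72*(-1*0) = 72*0 = 0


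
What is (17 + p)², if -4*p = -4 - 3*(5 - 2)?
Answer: 6561/16 ≈ 410.06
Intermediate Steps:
p = 13/4 (p = -(-4 - 3*(5 - 2))/4 = -(-4 - 3*3)/4 = -(-4 - 9)/4 = -¼*(-13) = 13/4 ≈ 3.2500)
(17 + p)² = (17 + 13/4)² = (81/4)² = 6561/16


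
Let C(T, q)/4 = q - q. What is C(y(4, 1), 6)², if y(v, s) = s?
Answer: 0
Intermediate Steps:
C(T, q) = 0 (C(T, q) = 4*(q - q) = 4*0 = 0)
C(y(4, 1), 6)² = 0² = 0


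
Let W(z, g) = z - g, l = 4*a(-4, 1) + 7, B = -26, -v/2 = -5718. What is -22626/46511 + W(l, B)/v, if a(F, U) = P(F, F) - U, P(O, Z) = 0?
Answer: -257402117/531899796 ≈ -0.48393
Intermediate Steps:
v = 11436 (v = -2*(-5718) = 11436)
a(F, U) = -U (a(F, U) = 0 - U = -U)
l = 3 (l = 4*(-1*1) + 7 = 4*(-1) + 7 = -4 + 7 = 3)
-22626/46511 + W(l, B)/v = -22626/46511 + (3 - 1*(-26))/11436 = -22626*1/46511 + (3 + 26)*(1/11436) = -22626/46511 + 29*(1/11436) = -22626/46511 + 29/11436 = -257402117/531899796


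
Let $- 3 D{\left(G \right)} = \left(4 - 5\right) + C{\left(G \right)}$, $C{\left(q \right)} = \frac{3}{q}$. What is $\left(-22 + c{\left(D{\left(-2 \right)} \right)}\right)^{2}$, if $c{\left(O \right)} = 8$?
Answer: $196$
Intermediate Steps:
$D{\left(G \right)} = \frac{1}{3} - \frac{1}{G}$ ($D{\left(G \right)} = - \frac{\left(4 - 5\right) + \frac{3}{G}}{3} = - \frac{-1 + \frac{3}{G}}{3} = \frac{1}{3} - \frac{1}{G}$)
$\left(-22 + c{\left(D{\left(-2 \right)} \right)}\right)^{2} = \left(-22 + 8\right)^{2} = \left(-14\right)^{2} = 196$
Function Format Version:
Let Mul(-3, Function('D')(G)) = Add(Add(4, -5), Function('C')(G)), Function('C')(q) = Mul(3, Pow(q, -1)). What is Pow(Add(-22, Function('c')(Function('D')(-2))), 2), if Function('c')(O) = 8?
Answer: 196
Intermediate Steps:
Function('D')(G) = Add(Rational(1, 3), Mul(-1, Pow(G, -1))) (Function('D')(G) = Mul(Rational(-1, 3), Add(Add(4, -5), Mul(3, Pow(G, -1)))) = Mul(Rational(-1, 3), Add(-1, Mul(3, Pow(G, -1)))) = Add(Rational(1, 3), Mul(-1, Pow(G, -1))))
Pow(Add(-22, Function('c')(Function('D')(-2))), 2) = Pow(Add(-22, 8), 2) = Pow(-14, 2) = 196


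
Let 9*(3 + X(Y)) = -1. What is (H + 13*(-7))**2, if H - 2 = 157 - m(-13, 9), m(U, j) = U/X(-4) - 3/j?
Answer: 29041321/7056 ≈ 4115.8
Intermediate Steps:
X(Y) = -28/9 (X(Y) = -3 + (1/9)*(-1) = -3 - 1/9 = -28/9)
m(U, j) = -3/j - 9*U/28 (m(U, j) = U/(-28/9) - 3/j = U*(-9/28) - 3/j = -9*U/28 - 3/j = -3/j - 9*U/28)
H = 13033/84 (H = 2 + (157 - (-3/9 - 9/28*(-13))) = 2 + (157 - (-3*1/9 + 117/28)) = 2 + (157 - (-1/3 + 117/28)) = 2 + (157 - 1*323/84) = 2 + (157 - 323/84) = 2 + 12865/84 = 13033/84 ≈ 155.15)
(H + 13*(-7))**2 = (13033/84 + 13*(-7))**2 = (13033/84 - 91)**2 = (5389/84)**2 = 29041321/7056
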